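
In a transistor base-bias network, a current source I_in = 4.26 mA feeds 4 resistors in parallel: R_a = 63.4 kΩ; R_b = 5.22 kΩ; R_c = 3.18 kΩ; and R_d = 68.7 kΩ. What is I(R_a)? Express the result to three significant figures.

Conductances: ΣG = 1/63.4 + 1/5.22 + 1/3.18 + 1/68.7 = 0.5364 (1/kΩ).
Current divider: I(R_a) = I_in · G_k/ΣG = 4.26 × (0.01577/0.5364) = 4.26 × 0.02941 = 0.1253 mA.

I ≈ 0.125 mA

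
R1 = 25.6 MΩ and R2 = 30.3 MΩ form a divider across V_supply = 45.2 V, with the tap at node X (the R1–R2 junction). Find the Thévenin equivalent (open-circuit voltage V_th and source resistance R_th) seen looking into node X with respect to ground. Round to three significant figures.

V_th ≈ 24.5 V, R_th ≈ 13.9 MΩ

With X open, the divider is unloaded: V_th = 45.2 × 30.3/55.90 = 24.50 V.
Zeroing V_supply shorts the top of R1 to ground, so R_th = R1 ‖ R2 = 13.88 MΩ.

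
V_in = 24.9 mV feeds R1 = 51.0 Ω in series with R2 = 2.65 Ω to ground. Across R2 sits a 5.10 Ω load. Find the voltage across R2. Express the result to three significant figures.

V_out ≈ 0.823 mV

First combine the lower leg with the load: R2 ‖ R_L = 1.744 Ω.
Now apply the divider: V_out = 24.9 × 0.03306 = 0.8233 mV.
(Unloaded it would be 1.23 mV; the load pulls it down.)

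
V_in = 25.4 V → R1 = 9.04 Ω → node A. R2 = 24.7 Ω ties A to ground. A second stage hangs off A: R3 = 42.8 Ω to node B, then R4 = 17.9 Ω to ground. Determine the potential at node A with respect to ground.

Node A sees R2 in parallel with the series input of stage 2, R3 + R4 = 60.70 Ω.
R2 ‖ (R3+R4) = 17.56 Ω.
So V_A = 25.4 × 0.6601 = 16.77 V.

V_A ≈ 16.8 V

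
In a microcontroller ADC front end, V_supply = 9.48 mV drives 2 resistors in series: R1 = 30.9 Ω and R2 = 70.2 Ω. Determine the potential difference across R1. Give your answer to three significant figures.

Total series resistance ΣR = 30.9 + 70.2 = 101.1 Ω.
V = V_supply · R/ΣR = 9.48 × 0.3056 = 2.897 mV.

V ≈ 2.90 mV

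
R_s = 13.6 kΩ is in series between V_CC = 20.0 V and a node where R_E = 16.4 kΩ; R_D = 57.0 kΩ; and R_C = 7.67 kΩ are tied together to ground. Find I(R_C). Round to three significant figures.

I ≈ 0.679 mA

Parallel bank: R_p = 1/(1/16.4 + 1/57.0 + 1/7.67) = 4.787 kΩ.
V_A = 20.0 × 4.787/18.39 = 5.207 V.
Branch current I = V_A/R_C = 5.207/7.67 = 0.6789 mA.
(Equivalently: I_total = 1.088 mA, then current-divider fraction G_k/ΣG = 0.6241.)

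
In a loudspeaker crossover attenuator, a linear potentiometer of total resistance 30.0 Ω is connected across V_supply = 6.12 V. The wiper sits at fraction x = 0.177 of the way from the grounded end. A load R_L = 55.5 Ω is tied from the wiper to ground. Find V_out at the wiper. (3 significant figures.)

V_out ≈ 1.00 V

Split the track: R_lower = x·R_p = 5.310 Ω, R_upper = (1−x)·R_p = 24.69 Ω.
Lower segment in parallel with the load: 5.310 ‖ 55.5 = 4.846 Ω.
Then V_out = V_supply · 4.846/(24.69 + 4.846) = 1.004 V.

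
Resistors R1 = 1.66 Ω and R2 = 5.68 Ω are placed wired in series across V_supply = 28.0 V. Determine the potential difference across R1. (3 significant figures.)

Series total: ΣR = 1.66 + 5.68 = 7.340 Ω.
Voltage divider: V = V_supply · (1.660 / 7.340) = 28.0 × 0.2262 = 6.332 V.

V ≈ 6.33 V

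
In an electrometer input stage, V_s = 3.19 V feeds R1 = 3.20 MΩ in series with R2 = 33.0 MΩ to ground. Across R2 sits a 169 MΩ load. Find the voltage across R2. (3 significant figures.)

V_out ≈ 2.86 V

R2 ‖ R_L = (33.0 × 169)/(33.0 + 169) = 27.61 MΩ.
Now apply the divider: V_out = 3.19 × 0.8961 = 2.859 V.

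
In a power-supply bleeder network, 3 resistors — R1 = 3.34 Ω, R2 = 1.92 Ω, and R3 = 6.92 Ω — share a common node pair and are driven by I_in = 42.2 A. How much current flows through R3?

I ≈ 6.32 A

Total conductance ΣG = 1/3.34 + 1/1.92 + 1/6.92 = 0.9647 (units of 1/Ω).
Current divider: I(R3) = I_in · G_k/ΣG = 42.2 × (0.1445/0.9647) = 42.2 × 0.1498 = 6.321 A.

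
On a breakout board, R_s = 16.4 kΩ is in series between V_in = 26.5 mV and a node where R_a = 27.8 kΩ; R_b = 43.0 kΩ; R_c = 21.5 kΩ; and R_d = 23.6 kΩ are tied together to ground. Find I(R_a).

Combine the parallel branches: R_p = (1/27.8 + 1/43.0 + 1/21.5 + 1/23.6)⁻¹ = 6.752 kΩ.
Node voltage V_A = V_in · R_p/(R_s + R_p) = 26.5 × 0.2916 = 7.728 mV.
Branch current I = V_A/R_a = 7.728/27.8 = 0.2780 µA.

I ≈ 0.278 µA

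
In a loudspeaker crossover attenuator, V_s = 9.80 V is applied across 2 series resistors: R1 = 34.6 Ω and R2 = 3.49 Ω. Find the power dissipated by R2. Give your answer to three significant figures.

The common current is I = 9.80/38.09 = 0.2573 A.
P(R2) = I²·R2 = (0.2573)² × 3.49 = 0.2310 W.

P ≈ 0.231 W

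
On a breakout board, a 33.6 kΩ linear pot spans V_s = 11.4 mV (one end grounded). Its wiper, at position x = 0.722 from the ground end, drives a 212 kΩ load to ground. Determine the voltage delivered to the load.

V_out ≈ 7.98 mV

The pot divides into 9.341 kΩ above the wiper and 24.26 kΩ below.
(x·R_p) ‖ R_L = 21.77 kΩ.
V_out = 11.4 × 21.77/(9.341 + 21.77) = 7.977 mV.
(Unloaded: V_out = x·V_s = 8.23 mV.)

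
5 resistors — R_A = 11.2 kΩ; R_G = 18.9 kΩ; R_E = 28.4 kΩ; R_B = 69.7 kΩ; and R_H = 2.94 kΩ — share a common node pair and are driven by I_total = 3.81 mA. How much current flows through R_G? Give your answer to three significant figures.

Conductances: ΣG = 1/11.2 + 1/18.9 + 1/28.4 + 1/69.7 + 1/2.94 = 0.5319 (1/kΩ).
By the current-divider rule, I = I_total · G_k/ΣG = 3.81 × 0.09948 = 0.3790 mA.

I ≈ 0.379 mA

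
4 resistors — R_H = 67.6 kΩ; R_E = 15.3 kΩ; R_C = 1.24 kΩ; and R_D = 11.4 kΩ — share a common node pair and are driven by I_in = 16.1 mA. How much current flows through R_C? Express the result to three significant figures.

ΣG = 1/67.6 + 1/15.3 + 1/1.24 + 1/11.4 = 0.9743.
R_C takes the fraction G_k/ΣG = 0.8065/0.9743 = 0.8277, so I = 16.1 × 0.8277 = 13.33 mA.

I ≈ 13.3 mA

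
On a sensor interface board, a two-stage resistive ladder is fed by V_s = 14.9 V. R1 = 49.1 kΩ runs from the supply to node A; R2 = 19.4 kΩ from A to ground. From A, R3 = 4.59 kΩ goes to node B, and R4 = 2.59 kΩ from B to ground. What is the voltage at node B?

The second stage (R3 + R4 = 7.180 kΩ) loads node A in parallel with R2.
Effective lower resistance at A: R2 ‖ 7.180 = 5.240 kΩ.
First divider: V_A = V_s · 5.240/(49.1 + 5.240) = 1.437 V.
Then the unloaded second divider: V_B = V_A × R4/(R3+R4) = 1.437 × 0.3607 = 0.5183 V.

V_B ≈ 0.518 V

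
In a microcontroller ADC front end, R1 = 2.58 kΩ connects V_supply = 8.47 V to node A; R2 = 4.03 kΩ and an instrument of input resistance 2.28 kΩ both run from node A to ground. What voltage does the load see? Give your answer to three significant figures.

First combine the lower leg with the load: R2 ‖ R_L = 1.456 kΩ.
Then V_out = V_supply · R2'/(R1 + R2') = 8.47 × 1.456/4.036 = 3.056 V.

V_out ≈ 3.06 V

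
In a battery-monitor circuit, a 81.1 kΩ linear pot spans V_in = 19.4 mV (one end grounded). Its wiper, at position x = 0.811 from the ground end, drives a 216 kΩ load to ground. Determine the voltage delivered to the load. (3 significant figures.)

Lower segment x·R_p = 65.77 kΩ; upper segment (1−x)·R_p = 15.33 kΩ.
(x·R_p) ‖ R_L = 50.42 kΩ.
Loaded-divider output: V_out = 19.4 × 0.7669 = 14.88 mV.

V_out ≈ 14.9 mV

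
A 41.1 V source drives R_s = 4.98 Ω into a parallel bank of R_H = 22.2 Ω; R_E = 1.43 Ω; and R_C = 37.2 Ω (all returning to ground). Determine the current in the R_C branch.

Equivalent of the parallel group: R_p = 1.297 Ω.
Node voltage V_A = V_CC · R_p/(R_s + R_p) = 41.1 × 0.2066 = 8.490 V.
I(R_C) = V_A / R_C = 8.490/37.2 = 0.2282 A.
(Check via current divider: I_total = 6.548 A; share G_k/ΣG = 0.03486 → same result.)

I ≈ 0.228 A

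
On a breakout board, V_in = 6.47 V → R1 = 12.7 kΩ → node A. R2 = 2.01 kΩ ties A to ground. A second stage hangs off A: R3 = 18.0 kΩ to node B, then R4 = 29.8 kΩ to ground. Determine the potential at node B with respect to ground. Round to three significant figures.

Node A sees R2 in parallel with the series input of stage 2, R3 + R4 = 47.80 kΩ.
Effective lower resistance at A: R2 ‖ 47.80 = 1.929 kΩ.
First divider: V_A = V_in · 1.929/(12.7 + 1.929) = 0.8531 V.
Stage 2 is unloaded, so V_B = V_A · R4/(R3+R4) = 0.8531 × 29.8/47.80 = 0.5318 V.

V_B ≈ 0.532 V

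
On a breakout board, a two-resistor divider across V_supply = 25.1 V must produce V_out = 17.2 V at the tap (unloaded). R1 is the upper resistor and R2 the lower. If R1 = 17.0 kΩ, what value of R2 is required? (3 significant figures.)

R2 ≈ 37.0 kΩ

V_out/V_supply = R2/(R1+R2) = 0.6853.
R2 = R1 · 0.6853/(1 − 0.6853) = 37.01 kΩ.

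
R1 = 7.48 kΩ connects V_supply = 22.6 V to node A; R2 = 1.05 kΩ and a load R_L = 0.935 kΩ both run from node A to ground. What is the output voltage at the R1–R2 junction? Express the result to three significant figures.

V_out ≈ 1.40 V

The load sits in parallel with R2, giving an effective lower resistance R2' = R2·R_L/(R2+R_L) = 0.4946 kΩ.
Now apply the divider: V_out = 22.6 × 0.06202 = 1.402 V.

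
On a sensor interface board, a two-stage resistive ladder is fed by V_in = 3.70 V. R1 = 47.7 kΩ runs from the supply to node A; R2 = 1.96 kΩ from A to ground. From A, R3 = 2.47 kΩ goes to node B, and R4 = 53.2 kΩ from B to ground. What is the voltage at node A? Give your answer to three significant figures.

V_A ≈ 0.141 V

The second stage (R3 + R4 = 55.67 kΩ) loads node A in parallel with R2.
Effective lower resistance at A: R2 ‖ 55.67 = 1.893 kΩ.
V_A = 3.70 × 1.893/(47.7 + 1.893) = 0.1413 V.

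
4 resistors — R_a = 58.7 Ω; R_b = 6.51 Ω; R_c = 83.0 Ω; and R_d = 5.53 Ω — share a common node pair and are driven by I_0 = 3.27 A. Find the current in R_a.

ΣG = 1/58.7 + 1/6.51 + 1/83.0 + 1/5.53 = 0.3635.
Current divider: I(R_a) = I_0 · G_k/ΣG = 3.27 × (0.01704/0.3635) = 3.27 × 0.04686 = 0.1532 A.

I ≈ 0.153 A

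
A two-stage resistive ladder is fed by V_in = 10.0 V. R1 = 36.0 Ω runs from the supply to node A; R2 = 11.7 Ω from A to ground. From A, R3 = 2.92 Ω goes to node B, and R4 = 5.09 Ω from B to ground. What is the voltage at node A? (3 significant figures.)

V_A ≈ 1.17 V

Looking into the second stage from A: R3 + R4 = 8.010 Ω appears in parallel with R2.
Effective lower resistance at A: R2 ‖ 8.010 = 4.755 Ω.
V_A = 10.0 × 4.755/(36.0 + 4.755) = 1.167 V.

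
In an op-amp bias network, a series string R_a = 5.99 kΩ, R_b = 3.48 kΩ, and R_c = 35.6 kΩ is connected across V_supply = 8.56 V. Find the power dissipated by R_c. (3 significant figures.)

P ≈ 1.28 mW

Series current I = V_supply/ΣR = 8.56/45.07 = 0.1899 mA.
P = I²R = 0.03607 × 35.6 = 1.284 mW.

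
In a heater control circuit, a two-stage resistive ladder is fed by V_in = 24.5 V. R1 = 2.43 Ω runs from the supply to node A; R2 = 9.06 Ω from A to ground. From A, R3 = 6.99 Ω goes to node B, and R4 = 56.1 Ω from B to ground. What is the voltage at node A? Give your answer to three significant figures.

The second stage (R3 + R4 = 63.09 Ω) loads node A in parallel with R2.
Effective lower resistance at A: R2 ‖ 63.09 = 7.922 Ω.
V_A = 24.5 × 7.922/(2.43 + 7.922) = 18.75 V.

V_A ≈ 18.7 V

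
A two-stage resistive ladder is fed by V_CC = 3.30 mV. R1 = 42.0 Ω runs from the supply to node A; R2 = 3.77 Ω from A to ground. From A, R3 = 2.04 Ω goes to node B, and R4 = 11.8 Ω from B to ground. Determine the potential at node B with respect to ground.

The second stage (R3 + R4 = 13.84 Ω) loads node A in parallel with R2.
R2 ‖ (R3+R4) = 2.963 Ω.
First divider: V_A = V_CC · 2.963/(42.0 + 2.963) = 0.2175 mV.
V_B = V_A × 0.8526 = 0.1854 mV.

V_B ≈ 0.185 mV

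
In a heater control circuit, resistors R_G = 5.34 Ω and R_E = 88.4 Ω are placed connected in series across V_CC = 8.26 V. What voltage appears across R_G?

V ≈ 0.471 V

Total series resistance ΣR = 5.34 + 88.4 = 93.74 Ω.
Voltage divider: V = V_CC · (5.340 / 93.74) = 8.26 × 0.05697 = 0.4705 V.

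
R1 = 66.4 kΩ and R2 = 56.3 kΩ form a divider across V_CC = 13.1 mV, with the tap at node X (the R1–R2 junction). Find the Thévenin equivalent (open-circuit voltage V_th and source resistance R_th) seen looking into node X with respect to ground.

Open-circuit (no load on X): V_th = V_CC · R2/(R1 + R2) = 13.1 × 56.3/(66.40 + 56.3) = 6.011 mV.
With V_CC suppressed (replaced by a short), R_th = R1 ‖ R2 = (66.40 × 56.3)/(66.40 + 56.3) = 30.47 kΩ.

V_th ≈ 6.01 mV, R_th ≈ 30.5 kΩ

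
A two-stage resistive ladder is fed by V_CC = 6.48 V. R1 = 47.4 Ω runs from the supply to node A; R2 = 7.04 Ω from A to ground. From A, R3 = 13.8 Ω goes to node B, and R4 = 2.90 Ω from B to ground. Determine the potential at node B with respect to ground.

V_B ≈ 0.106 V

The second stage (R3 + R4 = 16.70 Ω) loads node A in parallel with R2.
R2 ‖ (R3+R4) = 4.952 Ω.
First divider: V_A = V_CC · 4.952/(47.4 + 4.952) = 0.6130 V.
Then the unloaded second divider: V_B = V_A × R4/(R3+R4) = 0.6130 × 0.1737 = 0.1064 V.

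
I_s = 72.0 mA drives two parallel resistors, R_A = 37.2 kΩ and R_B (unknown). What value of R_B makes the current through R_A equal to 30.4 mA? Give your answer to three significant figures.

R_B ≈ 27.2 kΩ

In a two-way split, I_A/I_s = R_B/(R_A + R_B).
30.4/72.0 = R_B/(R_A + R_B) → R_B = R_A · (0.4222)/(1 − 0.4222) = 37.2 × 0.7308 = 27.18 kΩ.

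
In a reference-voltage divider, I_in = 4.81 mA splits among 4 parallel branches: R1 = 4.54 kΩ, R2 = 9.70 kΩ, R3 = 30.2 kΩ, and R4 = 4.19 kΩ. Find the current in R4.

Total conductance ΣG = 1/4.54 + 1/9.70 + 1/30.2 + 1/4.19 = 0.5951 (units of 1/kΩ).
By the current-divider rule, I = I_in · G_k/ΣG = 4.81 × 0.4010 = 1.929 mA.

I ≈ 1.93 mA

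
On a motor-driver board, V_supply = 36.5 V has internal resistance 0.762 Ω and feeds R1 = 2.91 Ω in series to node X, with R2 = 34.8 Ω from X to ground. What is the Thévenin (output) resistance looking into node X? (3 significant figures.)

R1' = 0.762 + 2.91 = 3.672 Ω (source resistance + R1).
Zeroing V_supply shorts the top of R1' to ground, so R_th = R1' ‖ R2 = 3.322 Ω.

R_th ≈ 3.32 Ω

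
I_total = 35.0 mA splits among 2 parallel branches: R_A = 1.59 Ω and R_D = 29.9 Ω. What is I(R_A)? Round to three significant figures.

With just two branches, the current splits inversely with resistance.
So I = 35.0 × 29.9/31.49 = 33.23 mA.

I ≈ 33.2 mA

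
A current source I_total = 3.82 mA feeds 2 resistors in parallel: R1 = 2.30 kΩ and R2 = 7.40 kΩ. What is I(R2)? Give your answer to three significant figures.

I ≈ 0.906 mA

For two parallel branches, I_k = I_total · (other R)/(sum of R).
I(R2) = 3.82 × 2.30/(2.30 + 7.40) = 3.82 × 0.2371 = 0.9058 mA.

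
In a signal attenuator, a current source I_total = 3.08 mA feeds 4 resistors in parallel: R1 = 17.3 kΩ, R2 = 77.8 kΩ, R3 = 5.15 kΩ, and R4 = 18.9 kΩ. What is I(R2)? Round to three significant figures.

Total conductance ΣG = 1/17.3 + 1/77.8 + 1/5.15 + 1/18.9 = 0.3177 (units of 1/kΩ).
Current divider: I(R2) = I_total · G_k/ΣG = 3.08 × (0.01285/0.3177) = 3.08 × 0.04045 = 0.1246 mA.

I ≈ 0.125 mA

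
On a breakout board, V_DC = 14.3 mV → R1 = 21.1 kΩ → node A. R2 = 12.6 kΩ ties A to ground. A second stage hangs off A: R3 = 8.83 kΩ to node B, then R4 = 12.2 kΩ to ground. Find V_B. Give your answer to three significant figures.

V_B ≈ 2.26 mV

Node A sees R2 in parallel with the series input of stage 2, R3 + R4 = 21.03 kΩ.
R2 ‖ (R3+R4) = 7.879 kΩ.
First divider: V_A = V_DC · 7.879/(21.1 + 7.879) = 3.888 mV.
V_B = V_A × 0.5801 = 2.256 mV.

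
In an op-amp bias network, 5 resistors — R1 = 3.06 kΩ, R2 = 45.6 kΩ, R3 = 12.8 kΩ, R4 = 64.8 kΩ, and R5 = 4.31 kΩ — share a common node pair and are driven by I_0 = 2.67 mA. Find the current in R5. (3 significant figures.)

ΣG = 1/3.06 + 1/45.6 + 1/12.8 + 1/64.8 + 1/4.31 = 0.6743.
By the current-divider rule, I = I_0 · G_k/ΣG = 2.67 × 0.3441 = 0.9187 mA.

I ≈ 0.919 mA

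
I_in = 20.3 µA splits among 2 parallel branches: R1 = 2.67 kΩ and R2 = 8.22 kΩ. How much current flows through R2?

I ≈ 4.98 µA

With just two branches, the current splits inversely with resistance.
I(R2) = 20.3 × 2.67/(2.67 + 8.22) = 20.3 × 0.2452 = 4.977 µA.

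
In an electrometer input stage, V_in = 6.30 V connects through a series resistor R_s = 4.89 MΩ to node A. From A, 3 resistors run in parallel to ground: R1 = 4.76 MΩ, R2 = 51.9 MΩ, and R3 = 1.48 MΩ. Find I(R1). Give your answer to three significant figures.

Parallel bank: R_p = 1/(1/4.76 + 1/51.9 + 1/1.48) = 1.105 MΩ.
Node voltage V_A = V_in · R_p/(R_s + R_p) = 6.30 × 0.1843 = 1.161 V.
Branch current I = V_A/R1 = 1.161/4.76 = 0.2439 µA.
(Check via current divider: I_total = 1.051 µA; share G_k/ΣG = 0.2321 → same result.)

I ≈ 0.244 µA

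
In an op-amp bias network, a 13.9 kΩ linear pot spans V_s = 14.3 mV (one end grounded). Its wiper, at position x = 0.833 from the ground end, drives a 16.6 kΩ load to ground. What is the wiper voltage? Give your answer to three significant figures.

Split the track: R_lower = x·R_p = 11.58 kΩ, R_upper = (1−x)·R_p = 2.321 kΩ.
R_L loads the lower segment: effective lower R = 6.821 kΩ.
V_out = 14.3 × 6.821/(2.321 + 6.821) = 10.67 mV.

V_out ≈ 10.7 mV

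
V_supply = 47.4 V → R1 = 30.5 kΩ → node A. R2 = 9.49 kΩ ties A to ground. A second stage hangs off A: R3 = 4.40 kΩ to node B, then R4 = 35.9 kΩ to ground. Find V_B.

V_B ≈ 8.49 V

Node A sees R2 in parallel with the series input of stage 2, R3 + R4 = 40.30 kΩ.
R2 ‖ (R3+R4) = 7.681 kΩ.
So V_A = 47.4 × 0.2012 = 9.536 V.
Stage 2 is unloaded, so V_B = V_A · R4/(R3+R4) = 9.536 × 35.9/40.30 = 8.495 V.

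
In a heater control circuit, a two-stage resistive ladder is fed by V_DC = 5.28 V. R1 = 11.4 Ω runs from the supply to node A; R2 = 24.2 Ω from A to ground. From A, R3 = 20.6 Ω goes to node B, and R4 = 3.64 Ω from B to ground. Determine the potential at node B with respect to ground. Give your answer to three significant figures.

V_B ≈ 0.408 V

The second stage (R3 + R4 = 24.24 Ω) loads node A in parallel with R2.
Effective lower resistance at A: R2 ‖ 24.24 = 12.11 Ω.
So V_A = 5.28 × 0.5151 = 2.720 V.
V_B = V_A × 0.1502 = 0.4084 V.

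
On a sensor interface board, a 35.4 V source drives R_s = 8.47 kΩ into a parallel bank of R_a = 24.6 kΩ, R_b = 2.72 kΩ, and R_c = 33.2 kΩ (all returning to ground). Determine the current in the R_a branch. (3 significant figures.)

I ≈ 0.305 mA

Equivalent of the parallel group: R_p = 2.281 kΩ.
V_A by voltage divider: V_A = 35.4 × 2.281/(8.47 + 2.281) = 7.511 V.
I(R_a) = V_A / R_a = 7.511/24.6 = 0.3053 mA.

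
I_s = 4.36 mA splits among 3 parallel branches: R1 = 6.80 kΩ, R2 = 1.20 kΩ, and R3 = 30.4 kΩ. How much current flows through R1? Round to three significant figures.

ΣG = 1/6.80 + 1/1.20 + 1/30.4 = 1.013.
By the current-divider rule, I = I_s · G_k/ΣG = 4.36 × 0.1451 = 0.6328 mA.

I ≈ 0.633 mA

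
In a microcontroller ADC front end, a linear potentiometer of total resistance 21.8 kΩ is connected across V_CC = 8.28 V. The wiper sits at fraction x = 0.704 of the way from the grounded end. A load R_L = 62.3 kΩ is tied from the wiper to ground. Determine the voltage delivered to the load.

V_out ≈ 5.43 V

Split the track: R_lower = x·R_p = 15.35 kΩ, R_upper = (1−x)·R_p = 6.453 kΩ.
R_L loads the lower segment: effective lower R = 12.31 kΩ.
Loaded-divider output: V_out = 8.28 × 0.6562 = 5.433 V.
(Unloaded: V_out = x·V_CC = 5.83 V.)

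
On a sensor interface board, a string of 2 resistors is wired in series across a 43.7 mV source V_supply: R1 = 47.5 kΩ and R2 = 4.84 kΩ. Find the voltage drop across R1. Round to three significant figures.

Total series resistance ΣR = 47.5 + 4.84 = 52.34 kΩ.
Voltage divider: V = V_supply · (47.50 / 52.34) = 43.7 × 0.9075 = 39.66 mV.

V ≈ 39.7 mV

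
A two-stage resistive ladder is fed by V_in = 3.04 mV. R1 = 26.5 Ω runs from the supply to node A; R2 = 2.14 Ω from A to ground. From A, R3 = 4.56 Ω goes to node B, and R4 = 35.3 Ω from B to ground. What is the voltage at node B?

V_B ≈ 0.192 mV

The second stage (R3 + R4 = 39.86 Ω) loads node A in parallel with R2.
Effective lower resistance at A: R2 ‖ 39.86 = 2.031 Ω.
First divider: V_A = V_in · 2.031/(26.5 + 2.031) = 0.2164 mV.
V_B = V_A × 0.8856 = 0.1916 mV.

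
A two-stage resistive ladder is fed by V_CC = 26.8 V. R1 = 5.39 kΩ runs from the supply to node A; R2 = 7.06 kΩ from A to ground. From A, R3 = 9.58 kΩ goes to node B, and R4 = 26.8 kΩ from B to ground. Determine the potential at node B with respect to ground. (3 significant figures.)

Looking into the second stage from A: R3 + R4 = 36.38 kΩ appears in parallel with R2.
R2 ‖ (R3+R4) = 5.913 kΩ.
V_A = 26.8 × 5.913/(5.39 + 5.913) = 14.02 V.
Then the unloaded second divider: V_B = V_A × R4/(R3+R4) = 14.02 × 0.7367 = 10.33 V.

V_B ≈ 10.3 V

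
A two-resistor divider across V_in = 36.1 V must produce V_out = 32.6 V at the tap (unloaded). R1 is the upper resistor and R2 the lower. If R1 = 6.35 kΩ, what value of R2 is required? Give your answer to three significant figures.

V_out/V_in = R2/(R1+R2) = 0.9030.
So R2 = R1 · V_out/(V_in − V_out) = 6.35 × 32.6/(36.1 − 32.6) = 6.35 × 9.314 = 59.15 kΩ.

R2 ≈ 59.1 kΩ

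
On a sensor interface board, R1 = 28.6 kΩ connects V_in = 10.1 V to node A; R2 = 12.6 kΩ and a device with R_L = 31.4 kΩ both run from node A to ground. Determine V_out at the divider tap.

R2 ‖ R_L = (12.6 × 31.4)/(12.6 + 31.4) = 8.992 kΩ.
Then V_out = V_in · R2'/(R1 + R2') = 10.1 × 8.992/37.59 = 2.416 V.
(Unloaded it would be 3.09 V; the load pulls it down.)

V_out ≈ 2.42 V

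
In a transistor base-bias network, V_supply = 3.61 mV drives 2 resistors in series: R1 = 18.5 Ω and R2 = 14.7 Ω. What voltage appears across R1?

ΣR = 18.5 + 14.7 = 33.20 Ω.
Voltage divider: V = V_supply · (18.50 / 33.20) = 3.61 × 0.5572 = 2.012 mV.

V ≈ 2.01 mV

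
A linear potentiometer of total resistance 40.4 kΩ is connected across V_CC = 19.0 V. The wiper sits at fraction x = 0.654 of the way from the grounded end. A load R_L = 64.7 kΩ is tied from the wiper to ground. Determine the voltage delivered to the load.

Split the track: R_lower = x·R_p = 26.42 kΩ, R_upper = (1−x)·R_p = 13.98 kΩ.
R_L loads the lower segment: effective lower R = 18.76 kΩ.
V_out = 19.0 × 18.76/(13.98 + 18.76) = 10.89 V.
(Unloaded: V_out = x·V_CC = 12.4 V.)

V_out ≈ 10.9 V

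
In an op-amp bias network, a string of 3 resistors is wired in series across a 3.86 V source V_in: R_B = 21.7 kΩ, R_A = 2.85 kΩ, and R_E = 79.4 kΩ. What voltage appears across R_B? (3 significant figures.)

V ≈ 0.806 V

Total series resistance ΣR = 21.7 + 2.85 + 79.4 = 104.0 kΩ.
By the voltage-divider rule, V = 3.86 × 21.70/104.0 = 0.8058 V.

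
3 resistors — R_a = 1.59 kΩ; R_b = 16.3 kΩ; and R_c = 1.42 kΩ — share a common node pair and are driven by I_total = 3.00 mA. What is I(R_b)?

Conductances: ΣG = 1/1.59 + 1/16.3 + 1/1.42 = 1.395 (1/kΩ).
Current divider: I(R_b) = I_total · G_k/ΣG = 3.00 × (0.06135/1.395) = 3.00 × 0.04399 = 0.1320 mA.

I ≈ 0.132 mA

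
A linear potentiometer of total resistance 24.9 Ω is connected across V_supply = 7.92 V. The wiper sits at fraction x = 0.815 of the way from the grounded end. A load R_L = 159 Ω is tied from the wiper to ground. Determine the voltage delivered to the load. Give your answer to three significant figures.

V_out ≈ 6.31 V

The pot divides into 4.607 Ω above the wiper and 20.29 Ω below.
(x·R_p) ‖ R_L = 18.00 Ω.
Loaded-divider output: V_out = 7.92 × 0.7962 = 6.306 V.
(Unloaded: V_out = x·V_supply = 6.45 V.)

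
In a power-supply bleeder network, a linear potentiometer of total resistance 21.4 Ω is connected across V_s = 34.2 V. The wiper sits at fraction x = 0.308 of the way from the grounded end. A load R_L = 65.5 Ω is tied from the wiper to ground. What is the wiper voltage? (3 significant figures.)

V_out ≈ 9.85 V

Split the track: R_lower = x·R_p = 6.591 Ω, R_upper = (1−x)·R_p = 14.81 Ω.
Lower segment in parallel with the load: 6.591 ‖ 65.5 = 5.989 Ω.
Then V_out = V_s · 5.989/(14.81 + 5.989) = 9.848 V.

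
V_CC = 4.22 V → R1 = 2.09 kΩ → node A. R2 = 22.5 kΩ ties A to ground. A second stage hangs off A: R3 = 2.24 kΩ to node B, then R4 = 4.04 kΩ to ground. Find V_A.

V_A ≈ 2.96 V

Node A sees R2 in parallel with the series input of stage 2, R3 + R4 = 6.280 kΩ.
R2 ‖ (R3+R4) = 4.910 kΩ.
First divider: V_A = V_CC · 4.910/(2.09 + 4.910) = 2.960 V.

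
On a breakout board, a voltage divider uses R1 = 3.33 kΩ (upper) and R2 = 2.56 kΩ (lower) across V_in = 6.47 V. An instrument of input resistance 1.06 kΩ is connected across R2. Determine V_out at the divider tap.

V_out ≈ 1.19 V

R2 ‖ R_L = (2.56 × 1.06)/(2.56 + 1.06) = 0.7496 kΩ.
Now apply the divider: V_out = 6.47 × 0.1837 = 1.189 V.
(Unloaded it would be 2.81 V; the load pulls it down.)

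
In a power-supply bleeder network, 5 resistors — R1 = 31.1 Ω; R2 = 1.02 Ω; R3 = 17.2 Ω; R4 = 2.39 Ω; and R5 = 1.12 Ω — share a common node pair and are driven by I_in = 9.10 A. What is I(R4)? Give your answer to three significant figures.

ΣG = 1/31.1 + 1/1.02 + 1/17.2 + 1/2.39 + 1/1.12 = 2.382.
By the current-divider rule, I = I_in · G_k/ΣG = 9.10 × 0.1757 = 1.598 A.

I ≈ 1.60 A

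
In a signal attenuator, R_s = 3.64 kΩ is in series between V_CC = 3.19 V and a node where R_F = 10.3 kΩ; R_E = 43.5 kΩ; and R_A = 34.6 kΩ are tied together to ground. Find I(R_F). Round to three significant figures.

I ≈ 0.201 mA

Parallel bank: R_p = 1/(1/10.3 + 1/43.5 + 1/34.6) = 6.712 kΩ.
V_A by voltage divider: V_A = 3.19 × 6.712/(3.64 + 6.712) = 2.068 V.
Branch current I = V_A/R_F = 2.068/10.3 = 0.2008 mA.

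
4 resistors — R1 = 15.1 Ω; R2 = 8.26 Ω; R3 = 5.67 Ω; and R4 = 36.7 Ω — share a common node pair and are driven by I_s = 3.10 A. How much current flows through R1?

Conductances: ΣG = 1/15.1 + 1/8.26 + 1/5.67 + 1/36.7 = 0.3909 (1/Ω).
Current divider: I(R1) = I_s · G_k/ΣG = 3.10 × (0.06623/0.3909) = 3.10 × 0.1694 = 0.5252 A.

I ≈ 0.525 A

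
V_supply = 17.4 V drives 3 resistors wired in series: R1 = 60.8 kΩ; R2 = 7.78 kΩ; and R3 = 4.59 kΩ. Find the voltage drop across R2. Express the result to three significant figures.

V ≈ 1.85 V

ΣR = 60.8 + 7.78 + 4.59 = 73.17 kΩ.
V = V_supply · R/ΣR = 17.4 × 0.1063 = 1.850 V.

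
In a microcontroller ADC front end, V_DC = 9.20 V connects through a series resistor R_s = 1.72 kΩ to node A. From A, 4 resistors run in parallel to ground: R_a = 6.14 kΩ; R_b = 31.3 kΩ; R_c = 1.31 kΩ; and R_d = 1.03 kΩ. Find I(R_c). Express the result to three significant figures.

I ≈ 1.63 mA

Combine the parallel branches: R_p = (1/6.14 + 1/31.3 + 1/1.31 + 1/1.03)⁻¹ = 0.5184 kΩ.
V_A = 9.20 × 0.5184/2.238 = 2.131 V.
I(R_c) = V_A / R_c = 2.131/1.31 = 1.626 mA.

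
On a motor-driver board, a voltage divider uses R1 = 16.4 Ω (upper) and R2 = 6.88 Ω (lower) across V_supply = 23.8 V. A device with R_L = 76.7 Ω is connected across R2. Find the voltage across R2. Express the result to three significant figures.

V_out ≈ 6.62 V

First combine the lower leg with the load: R2 ‖ R_L = 6.314 Ω.
Then V_out = V_supply · R2'/(R1 + R2') = 23.8 × 6.314/22.71 = 6.616 V.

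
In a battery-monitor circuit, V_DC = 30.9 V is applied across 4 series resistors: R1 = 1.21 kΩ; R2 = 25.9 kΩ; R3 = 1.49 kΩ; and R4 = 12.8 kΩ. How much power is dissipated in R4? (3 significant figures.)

ΣR = 41.40 kΩ → I = 30.9/41.40 = 0.7464 mA.
P = I²R = 0.5571 × 12.8 = 7.131 mW.

P ≈ 7.13 mW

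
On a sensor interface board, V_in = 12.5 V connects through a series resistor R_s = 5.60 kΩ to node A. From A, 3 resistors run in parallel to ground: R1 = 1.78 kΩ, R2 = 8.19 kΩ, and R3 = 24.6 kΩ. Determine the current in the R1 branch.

Combine the parallel branches: R_p = (1/1.78 + 1/8.19 + 1/24.6)⁻¹ = 1.380 kΩ.
Node voltage V_A = V_in · R_p/(R_s + R_p) = 12.5 × 0.1977 = 2.472 V.
Branch current I = V_A/R1 = 2.472/1.78 = 1.389 mA.
(Equivalently: I_total = 1.791 mA, then current-divider fraction G_k/ΣG = 0.7754.)

I ≈ 1.39 mA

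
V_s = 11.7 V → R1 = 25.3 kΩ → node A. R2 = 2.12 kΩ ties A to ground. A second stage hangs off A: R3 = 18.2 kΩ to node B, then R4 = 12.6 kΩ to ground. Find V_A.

Looking into the second stage from A: R3 + R4 = 30.80 kΩ appears in parallel with R2.
R2 ‖ (R3+R4) = 1.983 kΩ.
So V_A = 11.7 × 0.07270 = 0.8506 V.

V_A ≈ 0.851 V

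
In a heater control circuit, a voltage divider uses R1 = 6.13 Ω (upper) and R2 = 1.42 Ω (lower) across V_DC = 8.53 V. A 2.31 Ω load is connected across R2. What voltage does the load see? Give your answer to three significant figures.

First combine the lower leg with the load: R2 ‖ R_L = 0.8794 Ω.
Voltage divider with the loaded lower leg: V_out = 8.53 × 0.8794/(6.13 + 0.8794) = 8.53 × 0.1255 = 1.070 V.

V_out ≈ 1.07 V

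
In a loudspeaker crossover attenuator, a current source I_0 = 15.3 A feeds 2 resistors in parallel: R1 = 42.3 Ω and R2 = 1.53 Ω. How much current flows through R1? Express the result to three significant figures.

Two-branch current divider: I_k = I_0 · R_other/(R_1 + R_2).
So I = 15.3 × 1.53/43.83 = 0.5341 A.

I ≈ 0.534 A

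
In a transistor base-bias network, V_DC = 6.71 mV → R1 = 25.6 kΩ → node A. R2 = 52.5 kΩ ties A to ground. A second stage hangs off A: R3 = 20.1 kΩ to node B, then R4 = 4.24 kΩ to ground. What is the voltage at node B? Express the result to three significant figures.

V_B ≈ 0.460 mV

The second stage (R3 + R4 = 24.34 kΩ) loads node A in parallel with R2.
Effective lower resistance at A: R2 ‖ 24.34 = 16.63 kΩ.
So V_A = 6.71 × 0.3938 = 2.642 mV.
V_B = V_A × 0.1742 = 0.4603 mV.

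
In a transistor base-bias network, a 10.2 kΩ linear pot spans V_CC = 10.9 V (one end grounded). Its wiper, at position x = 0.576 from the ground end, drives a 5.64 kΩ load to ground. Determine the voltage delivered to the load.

V_out ≈ 4.35 V

Lower segment x·R_p = 5.875 kΩ; upper segment (1−x)·R_p = 4.325 kΩ.
(x·R_p) ‖ R_L = 2.878 kΩ.
V_out = 10.9 × 2.878/(4.325 + 2.878) = 4.355 V.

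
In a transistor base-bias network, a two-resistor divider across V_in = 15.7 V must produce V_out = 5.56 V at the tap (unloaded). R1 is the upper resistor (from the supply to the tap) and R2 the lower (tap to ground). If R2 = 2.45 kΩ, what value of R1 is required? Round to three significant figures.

R1 ≈ 4.47 kΩ

The divider ratio is R2/(R1+R2) = 5.56/15.7 = 0.3541.
So R1 = R2 · (V_in/V_out − 1) = 2.45 × (15.7/5.56 − 1) = 2.45 × 1.824 = 4.468 kΩ.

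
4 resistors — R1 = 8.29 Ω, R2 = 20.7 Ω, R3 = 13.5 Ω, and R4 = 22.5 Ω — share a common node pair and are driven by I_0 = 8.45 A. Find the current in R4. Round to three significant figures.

Conductances: ΣG = 1/8.29 + 1/20.7 + 1/13.5 + 1/22.5 = 0.2875 (1/Ω).
Current divider: I(R4) = I_0 · G_k/ΣG = 8.45 × (0.04444/0.2875) = 8.45 × 0.1546 = 1.306 A.

I ≈ 1.31 A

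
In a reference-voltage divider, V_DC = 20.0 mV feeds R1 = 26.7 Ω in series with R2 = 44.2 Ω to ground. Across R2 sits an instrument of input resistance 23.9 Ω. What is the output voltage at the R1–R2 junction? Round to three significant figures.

V_out ≈ 7.35 mV

R2 ‖ R_L = (44.2 × 23.9)/(44.2 + 23.9) = 15.51 Ω.
Voltage divider with the loaded lower leg: V_out = 20.0 × 15.51/(26.7 + 15.51) = 20.0 × 0.3675 = 7.350 mV.
(Unloaded it would be 12.5 mV; the load pulls it down.)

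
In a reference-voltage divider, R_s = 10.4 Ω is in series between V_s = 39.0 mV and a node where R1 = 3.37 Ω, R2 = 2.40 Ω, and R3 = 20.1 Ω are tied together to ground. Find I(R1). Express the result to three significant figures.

I ≈ 1.29 mA

Parallel bank: R_p = 1/(1/3.37 + 1/2.40 + 1/20.1) = 1.310 Ω.
V_A = 39.0 × 1.310/11.71 = 4.364 mV.
Branch current I = V_A/R1 = 4.364/3.37 = 1.295 mA.
(Check via current divider: I_total = 3.330 mA; share G_k/ΣG = 0.3888 → same result.)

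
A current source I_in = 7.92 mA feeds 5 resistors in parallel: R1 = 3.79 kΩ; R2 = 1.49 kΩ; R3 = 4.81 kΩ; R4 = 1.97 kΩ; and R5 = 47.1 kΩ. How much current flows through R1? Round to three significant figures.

Total conductance ΣG = 1/3.79 + 1/1.49 + 1/4.81 + 1/1.97 + 1/47.1 = 1.672 (units of 1/kΩ).
Current divider: I(R1) = I_in · G_k/ΣG = 7.92 × (0.2639/1.672) = 7.92 × 0.1578 = 1.250 mA.

I ≈ 1.25 mA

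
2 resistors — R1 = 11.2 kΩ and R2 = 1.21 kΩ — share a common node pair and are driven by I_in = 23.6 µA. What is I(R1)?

I ≈ 2.30 µA

Two-branch current divider: I_k = I_in · R_other/(R_1 + R_2).
So I = 23.6 × 1.21/12.41 = 2.301 µA.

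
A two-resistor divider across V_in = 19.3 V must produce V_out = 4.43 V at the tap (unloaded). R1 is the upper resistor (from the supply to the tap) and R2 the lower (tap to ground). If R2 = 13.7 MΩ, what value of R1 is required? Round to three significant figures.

R1 ≈ 46.0 MΩ

Required fraction k = V_out/V_in = 0.2295.
Rearranging, R1 = R2·(1−k)/k = 13.7 × 3.357 = 45.99 MΩ.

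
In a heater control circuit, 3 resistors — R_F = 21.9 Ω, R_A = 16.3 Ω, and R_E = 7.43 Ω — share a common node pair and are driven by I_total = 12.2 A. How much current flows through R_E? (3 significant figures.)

I ≈ 6.80 A

Conductances: ΣG = 1/21.9 + 1/16.3 + 1/7.43 = 0.2416 (1/Ω).
By the current-divider rule, I = I_total · G_k/ΣG = 12.2 × 0.5571 = 6.796 A.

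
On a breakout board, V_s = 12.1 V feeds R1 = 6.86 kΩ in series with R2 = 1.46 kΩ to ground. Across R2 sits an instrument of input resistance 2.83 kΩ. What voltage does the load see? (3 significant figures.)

V_out ≈ 1.49 V

First combine the lower leg with the load: R2 ‖ R_L = 0.9631 kΩ.
Then V_out = V_s · R2'/(R1 + R2') = 12.1 × 0.9631/7.823 = 1.490 V.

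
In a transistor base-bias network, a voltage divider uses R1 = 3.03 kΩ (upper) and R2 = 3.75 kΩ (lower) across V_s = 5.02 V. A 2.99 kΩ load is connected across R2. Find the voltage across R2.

The load sits in parallel with R2, giving an effective lower resistance R2' = R2·R_L/(R2+R_L) = 1.664 kΩ.
Then V_out = V_s · R2'/(R1 + R2') = 5.02 × 1.664/4.694 = 1.779 V.
(Unloaded it would be 2.78 V; the load pulls it down.)

V_out ≈ 1.78 V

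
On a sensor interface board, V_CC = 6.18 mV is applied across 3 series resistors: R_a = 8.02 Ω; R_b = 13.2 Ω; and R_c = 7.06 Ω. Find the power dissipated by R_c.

P ≈ 0.337 µW

Series current I = V_CC/ΣR = 6.18/28.28 = 0.2185 mA.
V(R_c) = I·R = 1.543 mV; P = V·I = 1.543 × 0.2185 = 0.3371 µW.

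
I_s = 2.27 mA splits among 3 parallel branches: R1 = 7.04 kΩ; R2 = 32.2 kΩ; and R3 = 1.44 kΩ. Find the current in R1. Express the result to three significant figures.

I ≈ 0.372 mA

ΣG = 1/7.04 + 1/32.2 + 1/1.44 = 0.8675.
By the current-divider rule, I = I_s · G_k/ΣG = 2.27 × 0.1637 = 0.3717 mA.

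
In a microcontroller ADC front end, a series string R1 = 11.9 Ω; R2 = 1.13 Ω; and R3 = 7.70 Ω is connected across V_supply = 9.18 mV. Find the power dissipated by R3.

Series current I = V_supply/ΣR = 9.18/20.73 = 0.4428 mA.
V(R3) = I·R = 3.410 mV; P = V·I = 3.410 × 0.4428 = 1.510 µW.

P ≈ 1.51 µW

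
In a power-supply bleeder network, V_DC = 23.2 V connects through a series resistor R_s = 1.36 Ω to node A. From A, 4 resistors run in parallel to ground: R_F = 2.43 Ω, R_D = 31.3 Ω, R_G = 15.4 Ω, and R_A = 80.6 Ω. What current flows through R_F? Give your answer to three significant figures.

I ≈ 5.59 A

Equivalent of the parallel group: R_p = 1.920 Ω.
V_A by voltage divider: V_A = 23.2 × 1.920/(1.36 + 1.920) = 13.58 V.
Branch current I = V_A/R_F = 13.58/2.43 = 5.589 A.
(Equivalently: I_total = 7.073 A, then current-divider fraction G_k/ΣG = 0.7902.)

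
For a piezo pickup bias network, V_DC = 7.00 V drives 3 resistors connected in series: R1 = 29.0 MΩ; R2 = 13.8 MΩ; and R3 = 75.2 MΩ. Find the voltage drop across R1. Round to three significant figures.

V ≈ 1.72 V

ΣR = 29.0 + 13.8 + 75.2 = 118.0 MΩ.
Voltage divider: V = V_DC · (29.00 / 118.0) = 7.00 × 0.2458 = 1.720 V.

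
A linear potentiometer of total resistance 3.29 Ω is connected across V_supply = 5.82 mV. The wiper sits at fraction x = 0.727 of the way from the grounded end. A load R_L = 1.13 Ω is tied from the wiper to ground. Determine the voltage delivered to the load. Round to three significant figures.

V_out ≈ 2.68 mV

Lower segment x·R_p = 2.392 Ω; upper segment (1−x)·R_p = 0.8982 Ω.
(x·R_p) ‖ R_L = 0.7674 Ω.
Then V_out = V_supply · 0.7674/(0.8982 + 0.7674) = 2.682 mV.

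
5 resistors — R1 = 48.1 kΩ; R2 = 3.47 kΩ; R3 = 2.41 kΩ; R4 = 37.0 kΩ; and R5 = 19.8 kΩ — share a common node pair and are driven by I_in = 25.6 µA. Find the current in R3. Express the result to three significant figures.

I ≈ 13.3 µA

Total conductance ΣG = 1/48.1 + 1/3.47 + 1/2.41 + 1/37.0 + 1/19.8 = 0.8014 (units of 1/kΩ).
Current divider: I(R3) = I_in · G_k/ΣG = 25.6 × (0.4149/0.8014) = 25.6 × 0.5177 = 13.25 µA.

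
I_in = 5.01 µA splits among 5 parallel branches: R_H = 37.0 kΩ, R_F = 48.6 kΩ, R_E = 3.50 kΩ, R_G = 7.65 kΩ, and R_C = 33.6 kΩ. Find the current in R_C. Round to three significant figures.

ΣG = 1/37.0 + 1/48.6 + 1/3.50 + 1/7.65 + 1/33.6 = 0.4938.
Current divider: I(R_C) = I_in · G_k/ΣG = 5.01 × (0.02976/0.4938) = 5.01 × 0.06027 = 0.3020 µA.

I ≈ 0.302 µA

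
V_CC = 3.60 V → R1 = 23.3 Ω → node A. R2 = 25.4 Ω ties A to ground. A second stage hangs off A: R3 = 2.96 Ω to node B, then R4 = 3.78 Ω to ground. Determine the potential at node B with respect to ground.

V_B ≈ 0.376 V

Looking into the second stage from A: R3 + R4 = 6.740 Ω appears in parallel with R2.
R2 ‖ (R3+R4) = 5.327 Ω.
V_A = 3.60 × 5.327/(23.3 + 5.327) = 0.6699 V.
V_B = V_A × 0.5608 = 0.3757 V.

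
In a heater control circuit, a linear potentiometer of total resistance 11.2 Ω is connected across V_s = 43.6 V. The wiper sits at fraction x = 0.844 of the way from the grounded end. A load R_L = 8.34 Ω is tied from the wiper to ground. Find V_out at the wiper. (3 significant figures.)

V_out ≈ 31.3 V

The pot divides into 1.747 Ω above the wiper and 9.453 Ω below.
(x·R_p) ‖ R_L = 4.431 Ω.
Loaded-divider output: V_out = 43.6 × 0.7172 = 31.27 V.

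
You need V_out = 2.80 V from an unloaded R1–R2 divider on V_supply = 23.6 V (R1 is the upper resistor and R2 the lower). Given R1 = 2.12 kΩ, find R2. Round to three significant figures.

Required fraction k = V_out/V_supply = 0.1186.
Rearranging, R2 = R1·k/(1−k) = 2.12 × 0.1346 = 0.2854 kΩ.

R2 ≈ 0.285 kΩ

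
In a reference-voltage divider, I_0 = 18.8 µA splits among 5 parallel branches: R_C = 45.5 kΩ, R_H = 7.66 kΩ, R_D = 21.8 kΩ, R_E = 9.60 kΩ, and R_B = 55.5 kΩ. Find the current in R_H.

I ≈ 7.66 µA

Total conductance ΣG = 1/45.5 + 1/7.66 + 1/21.8 + 1/9.60 + 1/55.5 = 0.3206 (units of 1/kΩ).
R_H takes the fraction G_k/ΣG = 0.1305/0.3206 = 0.4072, so I = 18.8 × 0.4072 = 7.656 µA.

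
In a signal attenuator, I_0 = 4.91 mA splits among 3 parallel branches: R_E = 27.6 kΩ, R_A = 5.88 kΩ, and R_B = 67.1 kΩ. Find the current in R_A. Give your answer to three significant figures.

I ≈ 3.77 mA

Conductances: ΣG = 1/27.6 + 1/5.88 + 1/67.1 = 0.2212 (1/kΩ).
R_A takes the fraction G_k/ΣG = 0.1701/0.2212 = 0.7688, so I = 4.91 × 0.7688 = 3.775 mA.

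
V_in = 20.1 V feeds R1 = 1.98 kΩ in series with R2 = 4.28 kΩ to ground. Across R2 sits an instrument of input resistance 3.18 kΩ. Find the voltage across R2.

V_out ≈ 9.64 V

R2 ‖ R_L = (4.28 × 3.18)/(4.28 + 3.18) = 1.824 kΩ.
Then V_out = V_in · R2'/(R1 + R2') = 20.1 × 1.824/3.804 = 9.639 V.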